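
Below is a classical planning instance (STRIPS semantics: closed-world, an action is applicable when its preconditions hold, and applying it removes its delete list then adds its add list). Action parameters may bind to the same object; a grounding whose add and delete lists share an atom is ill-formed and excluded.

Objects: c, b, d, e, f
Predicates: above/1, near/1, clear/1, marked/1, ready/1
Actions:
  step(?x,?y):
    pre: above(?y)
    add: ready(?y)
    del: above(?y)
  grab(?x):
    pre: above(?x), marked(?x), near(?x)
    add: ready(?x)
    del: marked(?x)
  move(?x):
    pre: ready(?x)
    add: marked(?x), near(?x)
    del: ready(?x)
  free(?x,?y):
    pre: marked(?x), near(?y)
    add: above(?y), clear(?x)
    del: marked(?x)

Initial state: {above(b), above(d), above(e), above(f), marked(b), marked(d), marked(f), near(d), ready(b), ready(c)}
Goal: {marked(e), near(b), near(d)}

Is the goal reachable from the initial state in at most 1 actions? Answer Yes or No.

1. step(c,e)  →  {above(b), above(d), above(f), marked(b), marked(d), marked(f), near(d), ready(b), ready(c), ready(e)}
2. move(b)  →  {above(b), above(d), above(f), marked(b), marked(d), marked(f), near(b), near(d), ready(c), ready(e)}
3. move(e)  →  {above(b), above(d), above(f), marked(b), marked(d), marked(e), marked(f), near(b), near(d), near(e), ready(c)}
optimal plan length = 3; 3 > 1

No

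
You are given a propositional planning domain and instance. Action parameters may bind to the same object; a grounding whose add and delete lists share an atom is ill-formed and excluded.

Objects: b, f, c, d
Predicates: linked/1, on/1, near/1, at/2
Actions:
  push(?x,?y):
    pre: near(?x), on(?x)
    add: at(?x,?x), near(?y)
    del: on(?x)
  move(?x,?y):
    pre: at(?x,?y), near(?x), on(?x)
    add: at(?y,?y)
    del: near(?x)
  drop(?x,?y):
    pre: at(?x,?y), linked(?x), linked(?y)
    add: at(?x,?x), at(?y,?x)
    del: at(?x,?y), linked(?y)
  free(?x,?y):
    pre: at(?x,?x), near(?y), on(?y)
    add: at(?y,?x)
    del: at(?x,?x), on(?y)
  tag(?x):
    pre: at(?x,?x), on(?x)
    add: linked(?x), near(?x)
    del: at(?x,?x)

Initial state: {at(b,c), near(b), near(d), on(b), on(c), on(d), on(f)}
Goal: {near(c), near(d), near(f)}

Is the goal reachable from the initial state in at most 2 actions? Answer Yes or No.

1. push(b,f)  →  {at(b,b), at(b,c), near(b), near(d), near(f), on(c), on(d), on(f)}
2. push(f,c)  →  {at(b,b), at(b,c), at(f,f), near(b), near(c), near(d), near(f), on(c), on(d)}
optimal plan length = 2; 2 ≤ 2

Yes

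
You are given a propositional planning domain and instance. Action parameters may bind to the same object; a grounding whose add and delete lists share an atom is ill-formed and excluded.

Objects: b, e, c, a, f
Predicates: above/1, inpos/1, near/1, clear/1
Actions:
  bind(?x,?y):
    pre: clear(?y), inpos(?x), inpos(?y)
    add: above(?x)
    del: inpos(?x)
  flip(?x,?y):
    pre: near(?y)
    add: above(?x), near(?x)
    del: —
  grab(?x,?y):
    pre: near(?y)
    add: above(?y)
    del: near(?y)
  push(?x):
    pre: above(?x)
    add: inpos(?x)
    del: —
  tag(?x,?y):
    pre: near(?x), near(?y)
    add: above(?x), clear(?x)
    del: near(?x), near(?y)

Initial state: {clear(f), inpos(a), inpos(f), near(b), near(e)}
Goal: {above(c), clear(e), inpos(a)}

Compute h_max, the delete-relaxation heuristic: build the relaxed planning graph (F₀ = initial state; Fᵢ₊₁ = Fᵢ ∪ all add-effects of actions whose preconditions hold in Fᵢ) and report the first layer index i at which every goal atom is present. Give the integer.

1

F0 = init (5 atoms)
F1 = F0 ∪ {above(a), above(b), above(c), above(e), above(f), clear(b), clear(e), near(a), near(c), near(f)}  (15 atoms)
goal ⊆ F1  ⇒  h_max = 1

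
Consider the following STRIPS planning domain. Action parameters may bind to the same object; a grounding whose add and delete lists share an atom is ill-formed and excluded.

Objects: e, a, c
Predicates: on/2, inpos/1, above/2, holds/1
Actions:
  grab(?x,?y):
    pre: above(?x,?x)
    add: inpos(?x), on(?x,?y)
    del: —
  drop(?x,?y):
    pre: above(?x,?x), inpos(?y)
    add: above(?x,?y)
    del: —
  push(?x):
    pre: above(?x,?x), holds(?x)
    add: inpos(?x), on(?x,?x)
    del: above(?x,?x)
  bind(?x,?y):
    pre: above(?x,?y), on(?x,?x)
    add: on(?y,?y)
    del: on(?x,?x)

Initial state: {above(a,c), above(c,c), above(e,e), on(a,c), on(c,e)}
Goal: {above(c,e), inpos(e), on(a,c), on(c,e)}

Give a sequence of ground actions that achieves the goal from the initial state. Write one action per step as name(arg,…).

grab(e,e); drop(c,e)

1. grab(e,e)  →  {above(a,c), above(c,c), above(e,e), inpos(e), on(a,c), on(c,e), on(e,e)}
2. drop(c,e)  →  {above(a,c), above(c,c), above(c,e), above(e,e), inpos(e), on(a,c), on(c,e), on(e,e)}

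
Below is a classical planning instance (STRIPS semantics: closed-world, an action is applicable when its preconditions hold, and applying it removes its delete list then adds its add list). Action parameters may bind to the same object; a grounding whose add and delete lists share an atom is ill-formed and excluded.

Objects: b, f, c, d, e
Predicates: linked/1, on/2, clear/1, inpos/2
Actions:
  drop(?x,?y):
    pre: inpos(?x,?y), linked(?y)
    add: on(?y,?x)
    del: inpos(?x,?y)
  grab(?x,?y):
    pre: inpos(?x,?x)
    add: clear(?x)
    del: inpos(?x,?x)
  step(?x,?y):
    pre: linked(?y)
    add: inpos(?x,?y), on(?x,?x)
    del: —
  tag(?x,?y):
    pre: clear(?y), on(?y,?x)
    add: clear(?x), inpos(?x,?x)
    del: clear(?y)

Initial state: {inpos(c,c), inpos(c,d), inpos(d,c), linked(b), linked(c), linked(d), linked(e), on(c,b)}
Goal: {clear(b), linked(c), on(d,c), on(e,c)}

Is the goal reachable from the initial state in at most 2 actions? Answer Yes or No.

No

1. drop(c,d)  →  {inpos(c,c), inpos(d,c), linked(b), linked(c), linked(d), linked(e), on(c,b), on(d,c)}
2. grab(c,b)  →  {clear(c), inpos(d,c), linked(b), linked(c), linked(d), linked(e), on(c,b), on(d,c)}
3. step(c,e)  →  {clear(c), inpos(c,e), inpos(d,c), linked(b), linked(c), linked(d), linked(e), on(c,b), on(c,c), on(d,c)}
4. drop(c,e)  →  {clear(c), inpos(d,c), linked(b), linked(c), linked(d), linked(e), on(c,b), on(c,c), on(d,c), on(e,c)}
5. tag(b,c)  →  {clear(b), inpos(b,b), inpos(d,c), linked(b), linked(c), linked(d), linked(e), on(c,b), on(c,c), on(d,c), on(e,c)}
optimal plan length = 5; 5 > 2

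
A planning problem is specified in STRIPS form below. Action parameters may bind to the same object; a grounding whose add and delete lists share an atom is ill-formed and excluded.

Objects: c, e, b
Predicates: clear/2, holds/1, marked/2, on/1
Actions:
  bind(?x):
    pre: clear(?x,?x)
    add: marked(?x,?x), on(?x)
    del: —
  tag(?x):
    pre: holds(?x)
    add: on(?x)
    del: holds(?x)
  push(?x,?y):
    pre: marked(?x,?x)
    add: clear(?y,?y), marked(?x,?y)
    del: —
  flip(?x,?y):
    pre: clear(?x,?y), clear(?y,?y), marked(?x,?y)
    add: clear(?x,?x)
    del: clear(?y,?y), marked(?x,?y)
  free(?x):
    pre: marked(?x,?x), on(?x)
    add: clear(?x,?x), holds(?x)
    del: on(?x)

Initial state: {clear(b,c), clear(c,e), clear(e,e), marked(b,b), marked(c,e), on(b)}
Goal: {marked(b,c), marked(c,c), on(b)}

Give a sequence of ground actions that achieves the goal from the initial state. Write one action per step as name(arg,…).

push(b,c); bind(c)

1. push(b,c)  →  {clear(b,c), clear(c,c), clear(c,e), clear(e,e), marked(b,b), marked(b,c), marked(c,e), on(b)}
2. bind(c)  →  {clear(b,c), clear(c,c), clear(c,e), clear(e,e), marked(b,b), marked(b,c), marked(c,c), marked(c,e), on(b), on(c)}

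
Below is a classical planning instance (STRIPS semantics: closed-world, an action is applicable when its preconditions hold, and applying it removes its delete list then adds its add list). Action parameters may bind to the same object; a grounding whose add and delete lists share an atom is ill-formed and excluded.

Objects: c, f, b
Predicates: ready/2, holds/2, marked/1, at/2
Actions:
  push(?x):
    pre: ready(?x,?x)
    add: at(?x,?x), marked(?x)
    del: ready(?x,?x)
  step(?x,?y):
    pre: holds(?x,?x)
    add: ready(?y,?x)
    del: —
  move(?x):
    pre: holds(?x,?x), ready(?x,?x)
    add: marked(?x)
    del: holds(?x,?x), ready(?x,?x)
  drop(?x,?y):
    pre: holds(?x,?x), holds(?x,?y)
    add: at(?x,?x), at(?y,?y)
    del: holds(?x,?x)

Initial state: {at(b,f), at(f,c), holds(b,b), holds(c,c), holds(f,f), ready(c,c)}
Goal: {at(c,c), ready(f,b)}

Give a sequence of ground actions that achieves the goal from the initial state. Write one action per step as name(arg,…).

push(c); step(b,f)

1. push(c)  →  {at(b,f), at(c,c), at(f,c), holds(b,b), holds(c,c), holds(f,f), marked(c)}
2. step(b,f)  →  {at(b,f), at(c,c), at(f,c), holds(b,b), holds(c,c), holds(f,f), marked(c), ready(f,b)}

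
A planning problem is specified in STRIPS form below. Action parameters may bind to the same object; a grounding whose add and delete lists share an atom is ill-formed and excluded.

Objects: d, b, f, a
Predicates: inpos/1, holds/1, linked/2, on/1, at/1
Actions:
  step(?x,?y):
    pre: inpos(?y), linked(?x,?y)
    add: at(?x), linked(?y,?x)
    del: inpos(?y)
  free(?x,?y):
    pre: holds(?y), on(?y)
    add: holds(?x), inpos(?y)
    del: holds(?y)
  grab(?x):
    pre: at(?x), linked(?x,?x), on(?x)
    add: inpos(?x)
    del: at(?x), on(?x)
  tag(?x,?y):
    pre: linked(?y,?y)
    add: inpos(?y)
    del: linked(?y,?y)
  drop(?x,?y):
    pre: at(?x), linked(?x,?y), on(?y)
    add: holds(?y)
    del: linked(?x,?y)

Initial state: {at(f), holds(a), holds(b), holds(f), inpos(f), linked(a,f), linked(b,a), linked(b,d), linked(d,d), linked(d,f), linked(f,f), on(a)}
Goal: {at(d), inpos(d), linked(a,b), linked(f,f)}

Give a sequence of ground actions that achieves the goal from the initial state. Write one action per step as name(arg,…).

step(d,f); free(d,a); step(b,a); tag(d,d)

1. step(d,f)  →  {at(d), at(f), holds(a), holds(b), holds(f), linked(a,f), linked(b,a), linked(b,d), linked(d,d), linked(d,f), linked(f,d), linked(f,f), on(a)}
2. free(d,a)  →  {at(d), at(f), holds(b), holds(d), holds(f), inpos(a), linked(a,f), linked(b,a), linked(b,d), linked(d,d), linked(d,f), linked(f,d), linked(f,f), on(a)}
3. step(b,a)  →  {at(b), at(d), at(f), holds(b), holds(d), holds(f), linked(a,b), linked(a,f), linked(b,a), linked(b,d), linked(d,d), linked(d,f), linked(f,d), linked(f,f), on(a)}
4. tag(d,d)  →  {at(b), at(d), at(f), holds(b), holds(d), holds(f), inpos(d), linked(a,b), linked(a,f), linked(b,a), linked(b,d), linked(d,f), linked(f,d), linked(f,f), on(a)}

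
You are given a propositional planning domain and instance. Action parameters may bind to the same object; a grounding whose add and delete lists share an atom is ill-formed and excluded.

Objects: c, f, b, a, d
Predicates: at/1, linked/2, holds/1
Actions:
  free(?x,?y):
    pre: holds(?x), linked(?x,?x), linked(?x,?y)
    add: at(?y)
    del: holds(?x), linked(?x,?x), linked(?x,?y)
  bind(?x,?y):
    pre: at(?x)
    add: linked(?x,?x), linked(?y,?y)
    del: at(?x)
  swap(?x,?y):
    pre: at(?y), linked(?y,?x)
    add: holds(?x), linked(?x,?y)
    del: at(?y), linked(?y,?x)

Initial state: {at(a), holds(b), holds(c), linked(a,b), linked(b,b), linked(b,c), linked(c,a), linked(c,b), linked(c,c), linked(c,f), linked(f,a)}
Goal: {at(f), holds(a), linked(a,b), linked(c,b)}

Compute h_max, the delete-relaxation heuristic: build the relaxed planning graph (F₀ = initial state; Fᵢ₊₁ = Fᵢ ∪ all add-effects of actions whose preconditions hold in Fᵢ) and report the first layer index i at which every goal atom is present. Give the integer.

F0 = init (11 atoms)
F1 = F0 ∪ {at(b), at(c), at(f), linked(a,a), linked(b,a), linked(d,d), linked(f,f)}  (18 atoms)
F2 = F1 ∪ {holds(a), holds(f), linked(a,c), linked(a,f), linked(f,c)}  (23 atoms)
goal ⊆ F2  ⇒  h_max = 2

2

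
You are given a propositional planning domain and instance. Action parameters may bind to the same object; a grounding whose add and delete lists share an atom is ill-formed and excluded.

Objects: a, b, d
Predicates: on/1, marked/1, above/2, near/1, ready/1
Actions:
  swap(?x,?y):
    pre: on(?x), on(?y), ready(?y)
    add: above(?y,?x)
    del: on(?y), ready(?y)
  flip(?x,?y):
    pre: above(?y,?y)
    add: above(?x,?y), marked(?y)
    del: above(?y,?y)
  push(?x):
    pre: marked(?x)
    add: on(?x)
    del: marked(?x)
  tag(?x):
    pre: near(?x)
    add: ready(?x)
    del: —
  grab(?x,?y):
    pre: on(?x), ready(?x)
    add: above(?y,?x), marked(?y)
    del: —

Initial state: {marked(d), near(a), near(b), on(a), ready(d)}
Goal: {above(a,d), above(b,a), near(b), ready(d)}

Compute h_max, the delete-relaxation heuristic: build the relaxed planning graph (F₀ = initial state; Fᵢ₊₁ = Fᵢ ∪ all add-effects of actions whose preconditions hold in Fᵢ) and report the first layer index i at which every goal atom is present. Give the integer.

F0 = init (5 atoms)
F1 = F0 ∪ {on(d), ready(a), ready(b)}  (8 atoms)
F2 = F1 ∪ {above(a,a), above(a,d), above(b,a), above(b,d), above(d,a), above(d,d), marked(a), marked(b)}  (16 atoms)
goal ⊆ F2  ⇒  h_max = 2

2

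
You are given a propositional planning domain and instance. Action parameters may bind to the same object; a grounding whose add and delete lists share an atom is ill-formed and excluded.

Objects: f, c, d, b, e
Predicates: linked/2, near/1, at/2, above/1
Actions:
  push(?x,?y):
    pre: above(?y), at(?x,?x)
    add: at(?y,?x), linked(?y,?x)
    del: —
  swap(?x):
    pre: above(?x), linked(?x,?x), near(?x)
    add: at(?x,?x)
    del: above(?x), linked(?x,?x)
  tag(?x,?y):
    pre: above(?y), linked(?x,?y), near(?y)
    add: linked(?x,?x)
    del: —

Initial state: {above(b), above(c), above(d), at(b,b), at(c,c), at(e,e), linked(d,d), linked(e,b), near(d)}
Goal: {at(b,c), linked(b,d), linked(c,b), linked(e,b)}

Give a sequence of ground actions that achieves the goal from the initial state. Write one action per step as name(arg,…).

push(c,b); push(b,c); swap(d); push(d,b)

1. push(c,b)  →  {above(b), above(c), above(d), at(b,b), at(b,c), at(c,c), at(e,e), linked(b,c), linked(d,d), linked(e,b), near(d)}
2. push(b,c)  →  {above(b), above(c), above(d), at(b,b), at(b,c), at(c,b), at(c,c), at(e,e), linked(b,c), linked(c,b), linked(d,d), linked(e,b), near(d)}
3. swap(d)  →  {above(b), above(c), at(b,b), at(b,c), at(c,b), at(c,c), at(d,d), at(e,e), linked(b,c), linked(c,b), linked(e,b), near(d)}
4. push(d,b)  →  {above(b), above(c), at(b,b), at(b,c), at(b,d), at(c,b), at(c,c), at(d,d), at(e,e), linked(b,c), linked(b,d), linked(c,b), linked(e,b), near(d)}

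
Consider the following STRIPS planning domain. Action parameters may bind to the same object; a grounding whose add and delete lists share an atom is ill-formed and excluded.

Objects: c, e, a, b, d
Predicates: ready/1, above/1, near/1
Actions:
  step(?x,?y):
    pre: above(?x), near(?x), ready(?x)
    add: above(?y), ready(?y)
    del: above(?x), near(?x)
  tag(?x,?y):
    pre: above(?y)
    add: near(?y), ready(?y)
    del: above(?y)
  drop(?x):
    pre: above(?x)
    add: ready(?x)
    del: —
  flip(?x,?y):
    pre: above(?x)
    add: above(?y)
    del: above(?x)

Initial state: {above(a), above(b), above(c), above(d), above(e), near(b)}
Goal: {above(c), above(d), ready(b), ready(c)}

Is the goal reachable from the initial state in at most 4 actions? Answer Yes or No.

Yes

1. tag(c,b)  →  {above(a), above(c), above(d), above(e), near(b), ready(b)}
2. drop(c)  →  {above(a), above(c), above(d), above(e), near(b), ready(b), ready(c)}
optimal plan length = 2; 2 ≤ 4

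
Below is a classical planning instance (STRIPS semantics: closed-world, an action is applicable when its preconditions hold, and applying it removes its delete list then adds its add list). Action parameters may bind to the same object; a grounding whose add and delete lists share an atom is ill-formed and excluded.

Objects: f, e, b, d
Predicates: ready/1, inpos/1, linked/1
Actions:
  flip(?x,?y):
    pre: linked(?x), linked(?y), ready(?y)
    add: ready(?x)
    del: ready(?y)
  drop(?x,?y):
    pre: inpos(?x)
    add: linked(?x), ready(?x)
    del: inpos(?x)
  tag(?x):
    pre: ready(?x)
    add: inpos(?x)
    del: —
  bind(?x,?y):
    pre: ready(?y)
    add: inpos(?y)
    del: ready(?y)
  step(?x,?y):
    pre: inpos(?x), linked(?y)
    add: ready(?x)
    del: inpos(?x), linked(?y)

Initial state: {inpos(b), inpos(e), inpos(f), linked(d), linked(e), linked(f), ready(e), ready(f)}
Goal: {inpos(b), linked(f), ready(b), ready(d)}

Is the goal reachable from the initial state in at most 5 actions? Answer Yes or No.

Yes

1. flip(d,f)  →  {inpos(b), inpos(e), inpos(f), linked(d), linked(e), linked(f), ready(d), ready(e)}
2. drop(b,f)  →  {inpos(e), inpos(f), linked(b), linked(d), linked(e), linked(f), ready(b), ready(d), ready(e)}
3. tag(b)  →  {inpos(b), inpos(e), inpos(f), linked(b), linked(d), linked(e), linked(f), ready(b), ready(d), ready(e)}
optimal plan length = 3; 3 ≤ 5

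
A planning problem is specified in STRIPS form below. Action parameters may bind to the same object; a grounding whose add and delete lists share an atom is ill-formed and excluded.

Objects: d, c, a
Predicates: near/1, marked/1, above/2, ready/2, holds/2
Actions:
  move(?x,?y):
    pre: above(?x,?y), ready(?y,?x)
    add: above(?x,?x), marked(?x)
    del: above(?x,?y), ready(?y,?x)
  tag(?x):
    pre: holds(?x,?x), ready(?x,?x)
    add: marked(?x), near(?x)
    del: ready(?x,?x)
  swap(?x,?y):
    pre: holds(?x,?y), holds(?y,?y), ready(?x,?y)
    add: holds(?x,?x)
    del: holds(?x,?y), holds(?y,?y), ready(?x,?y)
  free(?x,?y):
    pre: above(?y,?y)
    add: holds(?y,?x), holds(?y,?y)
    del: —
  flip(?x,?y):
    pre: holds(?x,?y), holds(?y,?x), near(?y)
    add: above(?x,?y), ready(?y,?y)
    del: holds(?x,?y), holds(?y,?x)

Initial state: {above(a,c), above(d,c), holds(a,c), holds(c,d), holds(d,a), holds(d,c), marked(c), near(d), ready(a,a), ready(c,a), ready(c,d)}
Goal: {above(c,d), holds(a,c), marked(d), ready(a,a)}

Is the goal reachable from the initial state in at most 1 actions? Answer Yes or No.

No

1. move(d,c)  →  {above(a,c), above(d,d), holds(a,c), holds(c,d), holds(d,a), holds(d,c), marked(c), marked(d), near(d), ready(a,a), ready(c,a)}
2. flip(c,d)  →  {above(a,c), above(c,d), above(d,d), holds(a,c), holds(d,a), marked(c), marked(d), near(d), ready(a,a), ready(c,a), ready(d,d)}
optimal plan length = 2; 2 > 1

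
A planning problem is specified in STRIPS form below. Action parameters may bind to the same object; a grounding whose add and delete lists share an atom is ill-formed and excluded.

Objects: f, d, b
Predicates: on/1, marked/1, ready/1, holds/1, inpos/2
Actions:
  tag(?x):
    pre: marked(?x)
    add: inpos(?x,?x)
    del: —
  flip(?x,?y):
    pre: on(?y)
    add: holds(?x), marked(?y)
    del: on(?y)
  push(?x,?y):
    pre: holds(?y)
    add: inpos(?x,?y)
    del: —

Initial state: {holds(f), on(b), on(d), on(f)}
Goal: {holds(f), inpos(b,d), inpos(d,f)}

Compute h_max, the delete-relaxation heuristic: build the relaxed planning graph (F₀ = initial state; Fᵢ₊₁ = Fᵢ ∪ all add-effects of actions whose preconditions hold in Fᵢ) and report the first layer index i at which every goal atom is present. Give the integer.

2

F0 = init (4 atoms)
F1 = F0 ∪ {holds(b), holds(d), inpos(b,f), inpos(d,f), inpos(f,f), marked(b), marked(d), marked(f)}  (12 atoms)
F2 = F1 ∪ {inpos(b,b), inpos(b,d), inpos(d,b), inpos(d,d), inpos(f,b), inpos(f,d)}  (18 atoms)
goal ⊆ F2  ⇒  h_max = 2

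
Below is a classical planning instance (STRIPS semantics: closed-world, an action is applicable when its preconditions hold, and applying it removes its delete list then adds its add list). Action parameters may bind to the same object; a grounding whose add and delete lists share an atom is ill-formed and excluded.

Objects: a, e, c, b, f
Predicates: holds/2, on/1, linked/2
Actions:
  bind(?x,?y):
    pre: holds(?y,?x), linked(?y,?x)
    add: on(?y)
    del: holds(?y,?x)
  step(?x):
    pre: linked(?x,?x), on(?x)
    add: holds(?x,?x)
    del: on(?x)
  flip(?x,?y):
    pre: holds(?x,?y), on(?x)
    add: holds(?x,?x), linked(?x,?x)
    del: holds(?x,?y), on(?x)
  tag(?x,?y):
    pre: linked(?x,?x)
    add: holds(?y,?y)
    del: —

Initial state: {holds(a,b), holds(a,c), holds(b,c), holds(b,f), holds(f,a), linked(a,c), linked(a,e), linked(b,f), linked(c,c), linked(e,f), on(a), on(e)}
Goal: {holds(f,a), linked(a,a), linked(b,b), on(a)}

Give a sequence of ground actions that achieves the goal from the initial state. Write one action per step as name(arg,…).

1. bind(f,b)  →  {holds(a,b), holds(a,c), holds(b,c), holds(f,a), linked(a,c), linked(a,e), linked(b,f), linked(c,c), linked(e,f), on(a), on(b), on(e)}
2. flip(a,c)  →  {holds(a,a), holds(a,b), holds(b,c), holds(f,a), linked(a,a), linked(a,c), linked(a,e), linked(b,f), linked(c,c), linked(e,f), on(b), on(e)}
3. bind(a,a)  →  {holds(a,b), holds(b,c), holds(f,a), linked(a,a), linked(a,c), linked(a,e), linked(b,f), linked(c,c), linked(e,f), on(a), on(b), on(e)}
4. flip(b,c)  →  {holds(a,b), holds(b,b), holds(f,a), linked(a,a), linked(a,c), linked(a,e), linked(b,b), linked(b,f), linked(c,c), linked(e,f), on(a), on(e)}

bind(f,b); flip(a,c); bind(a,a); flip(b,c)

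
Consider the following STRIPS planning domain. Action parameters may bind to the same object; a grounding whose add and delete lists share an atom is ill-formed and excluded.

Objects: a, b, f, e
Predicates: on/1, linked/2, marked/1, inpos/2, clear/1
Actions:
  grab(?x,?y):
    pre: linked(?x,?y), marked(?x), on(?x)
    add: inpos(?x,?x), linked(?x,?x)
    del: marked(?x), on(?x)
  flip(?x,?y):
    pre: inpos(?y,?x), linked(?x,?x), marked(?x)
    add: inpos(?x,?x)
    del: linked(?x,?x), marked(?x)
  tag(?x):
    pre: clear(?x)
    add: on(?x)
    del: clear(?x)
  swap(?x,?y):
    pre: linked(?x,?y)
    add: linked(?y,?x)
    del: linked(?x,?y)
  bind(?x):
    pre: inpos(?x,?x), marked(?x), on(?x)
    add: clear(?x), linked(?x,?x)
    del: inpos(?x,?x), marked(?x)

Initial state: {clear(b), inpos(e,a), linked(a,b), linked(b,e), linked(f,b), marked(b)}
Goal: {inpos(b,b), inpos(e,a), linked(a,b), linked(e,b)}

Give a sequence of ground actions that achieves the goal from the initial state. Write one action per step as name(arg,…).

tag(b); grab(b,e); swap(b,e)

1. tag(b)  →  {inpos(e,a), linked(a,b), linked(b,e), linked(f,b), marked(b), on(b)}
2. grab(b,e)  →  {inpos(b,b), inpos(e,a), linked(a,b), linked(b,b), linked(b,e), linked(f,b)}
3. swap(b,e)  →  {inpos(b,b), inpos(e,a), linked(a,b), linked(b,b), linked(e,b), linked(f,b)}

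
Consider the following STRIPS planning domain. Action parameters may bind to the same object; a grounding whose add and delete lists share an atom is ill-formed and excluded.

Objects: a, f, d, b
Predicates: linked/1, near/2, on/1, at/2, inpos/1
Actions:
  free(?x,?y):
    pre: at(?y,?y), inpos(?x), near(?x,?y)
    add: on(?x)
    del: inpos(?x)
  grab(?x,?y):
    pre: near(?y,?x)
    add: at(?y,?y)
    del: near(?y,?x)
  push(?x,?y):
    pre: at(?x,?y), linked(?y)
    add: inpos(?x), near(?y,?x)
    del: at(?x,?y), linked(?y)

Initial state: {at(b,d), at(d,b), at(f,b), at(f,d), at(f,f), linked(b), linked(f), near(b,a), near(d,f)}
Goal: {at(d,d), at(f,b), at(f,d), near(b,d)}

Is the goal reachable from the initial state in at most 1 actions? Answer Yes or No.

No

1. grab(f,d)  →  {at(b,d), at(d,b), at(d,d), at(f,b), at(f,d), at(f,f), linked(b), linked(f), near(b,a)}
2. push(d,b)  →  {at(b,d), at(d,d), at(f,b), at(f,d), at(f,f), inpos(d), linked(f), near(b,a), near(b,d)}
optimal plan length = 2; 2 > 1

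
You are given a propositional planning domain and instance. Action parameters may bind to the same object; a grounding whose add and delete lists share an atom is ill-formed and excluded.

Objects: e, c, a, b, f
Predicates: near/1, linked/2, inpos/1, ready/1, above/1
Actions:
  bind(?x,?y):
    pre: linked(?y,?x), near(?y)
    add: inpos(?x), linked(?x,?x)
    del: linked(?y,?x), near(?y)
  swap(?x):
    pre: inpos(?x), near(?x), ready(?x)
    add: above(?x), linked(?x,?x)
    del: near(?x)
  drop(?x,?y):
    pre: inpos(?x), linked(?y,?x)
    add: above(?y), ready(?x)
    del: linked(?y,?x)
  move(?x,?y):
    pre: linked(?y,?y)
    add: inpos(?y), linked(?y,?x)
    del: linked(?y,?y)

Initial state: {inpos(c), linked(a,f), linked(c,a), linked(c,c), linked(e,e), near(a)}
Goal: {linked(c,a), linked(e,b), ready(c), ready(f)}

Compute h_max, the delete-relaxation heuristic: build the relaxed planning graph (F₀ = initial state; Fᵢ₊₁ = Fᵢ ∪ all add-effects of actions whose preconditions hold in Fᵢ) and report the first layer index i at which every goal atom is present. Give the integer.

F0 = init (6 atoms)
F1 = F0 ∪ {above(c), inpos(e), inpos(f), linked(c,b), linked(c,e), linked(c,f), linked(e,a), linked(e,b), linked(e,c), linked(e,f), linked(f,f), ready(c)}  (18 atoms)
F2 = F1 ∪ {above(a), above(e), above(f), linked(f,a), linked(f,b), linked(f,c), linked(f,e), ready(e), ready(f)}  (27 atoms)
goal ⊆ F2  ⇒  h_max = 2

2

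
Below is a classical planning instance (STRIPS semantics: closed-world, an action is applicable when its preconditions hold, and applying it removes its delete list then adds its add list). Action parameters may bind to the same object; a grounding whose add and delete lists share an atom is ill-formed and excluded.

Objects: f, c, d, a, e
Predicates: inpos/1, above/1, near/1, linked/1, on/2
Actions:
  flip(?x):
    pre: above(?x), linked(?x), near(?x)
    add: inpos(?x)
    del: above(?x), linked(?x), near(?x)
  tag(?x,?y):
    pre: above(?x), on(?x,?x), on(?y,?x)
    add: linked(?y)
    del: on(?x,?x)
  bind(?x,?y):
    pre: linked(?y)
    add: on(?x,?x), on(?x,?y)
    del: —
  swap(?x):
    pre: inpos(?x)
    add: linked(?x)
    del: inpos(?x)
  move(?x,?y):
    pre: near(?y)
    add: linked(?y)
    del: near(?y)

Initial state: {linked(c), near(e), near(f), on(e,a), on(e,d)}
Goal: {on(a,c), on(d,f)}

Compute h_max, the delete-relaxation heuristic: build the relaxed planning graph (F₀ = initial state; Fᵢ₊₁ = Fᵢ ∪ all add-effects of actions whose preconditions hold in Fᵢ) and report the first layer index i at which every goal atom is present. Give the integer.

F0 = init (5 atoms)
F1 = F0 ∪ {linked(e), linked(f), on(a,a), on(a,c), on(c,c), on(d,c), on(d,d), on(e,c), on(e,e), on(f,c), on(f,f)}  (16 atoms)
F2 = F1 ∪ {on(a,e), on(a,f), on(c,e), on(c,f), on(d,e), on(d,f), on(e,f), on(f,e)}  (24 atoms)
goal ⊆ F2  ⇒  h_max = 2

2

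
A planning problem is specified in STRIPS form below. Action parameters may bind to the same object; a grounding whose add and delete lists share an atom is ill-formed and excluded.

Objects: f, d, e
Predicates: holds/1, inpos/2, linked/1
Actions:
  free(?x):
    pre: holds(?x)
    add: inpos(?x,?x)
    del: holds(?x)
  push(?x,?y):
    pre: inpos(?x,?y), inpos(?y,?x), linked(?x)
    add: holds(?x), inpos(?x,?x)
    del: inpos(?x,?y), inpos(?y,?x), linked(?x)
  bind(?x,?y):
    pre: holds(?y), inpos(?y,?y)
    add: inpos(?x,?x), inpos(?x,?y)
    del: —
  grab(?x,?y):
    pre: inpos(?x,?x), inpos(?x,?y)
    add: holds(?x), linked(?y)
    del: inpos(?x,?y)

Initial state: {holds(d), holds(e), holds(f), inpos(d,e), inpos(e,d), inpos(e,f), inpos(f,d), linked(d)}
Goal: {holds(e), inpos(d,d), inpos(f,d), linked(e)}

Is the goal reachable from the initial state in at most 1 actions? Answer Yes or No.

1. free(d)  →  {holds(e), holds(f), inpos(d,d), inpos(d,e), inpos(e,d), inpos(e,f), inpos(f,d), linked(d)}
2. grab(d,e)  →  {holds(d), holds(e), holds(f), inpos(d,d), inpos(e,d), inpos(e,f), inpos(f,d), linked(d), linked(e)}
optimal plan length = 2; 2 > 1

No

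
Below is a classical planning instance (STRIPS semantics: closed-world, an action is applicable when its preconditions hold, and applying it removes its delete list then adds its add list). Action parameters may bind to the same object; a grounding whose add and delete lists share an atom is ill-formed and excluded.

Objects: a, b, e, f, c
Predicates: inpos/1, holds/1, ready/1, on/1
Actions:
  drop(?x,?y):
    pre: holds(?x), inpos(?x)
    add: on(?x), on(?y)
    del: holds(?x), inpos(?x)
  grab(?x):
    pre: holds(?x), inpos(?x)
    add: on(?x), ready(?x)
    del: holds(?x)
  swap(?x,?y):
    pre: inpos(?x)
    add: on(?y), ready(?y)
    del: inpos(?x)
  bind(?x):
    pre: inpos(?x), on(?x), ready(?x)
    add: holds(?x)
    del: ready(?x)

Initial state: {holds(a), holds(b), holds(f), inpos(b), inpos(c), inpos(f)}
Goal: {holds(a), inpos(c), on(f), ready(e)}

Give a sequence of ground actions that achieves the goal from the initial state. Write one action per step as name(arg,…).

drop(b,f); swap(f,e)

1. drop(b,f)  →  {holds(a), holds(f), inpos(c), inpos(f), on(b), on(f)}
2. swap(f,e)  →  {holds(a), holds(f), inpos(c), on(b), on(e), on(f), ready(e)}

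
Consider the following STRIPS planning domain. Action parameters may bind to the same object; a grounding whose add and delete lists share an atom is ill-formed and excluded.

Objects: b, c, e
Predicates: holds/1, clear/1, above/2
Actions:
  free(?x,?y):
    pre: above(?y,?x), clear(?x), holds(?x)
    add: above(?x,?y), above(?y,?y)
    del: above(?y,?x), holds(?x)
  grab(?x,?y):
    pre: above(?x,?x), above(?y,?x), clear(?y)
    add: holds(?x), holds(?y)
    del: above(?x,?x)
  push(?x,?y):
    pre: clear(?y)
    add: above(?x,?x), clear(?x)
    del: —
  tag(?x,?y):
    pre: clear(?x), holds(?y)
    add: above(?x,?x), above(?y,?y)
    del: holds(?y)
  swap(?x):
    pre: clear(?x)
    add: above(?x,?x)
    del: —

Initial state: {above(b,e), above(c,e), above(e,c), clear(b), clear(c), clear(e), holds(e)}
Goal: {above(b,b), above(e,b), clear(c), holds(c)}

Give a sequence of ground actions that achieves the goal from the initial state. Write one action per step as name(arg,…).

free(e,b); push(c,b); grab(c,c)

1. free(e,b)  →  {above(b,b), above(c,e), above(e,b), above(e,c), clear(b), clear(c), clear(e)}
2. push(c,b)  →  {above(b,b), above(c,c), above(c,e), above(e,b), above(e,c), clear(b), clear(c), clear(e)}
3. grab(c,c)  →  {above(b,b), above(c,e), above(e,b), above(e,c), clear(b), clear(c), clear(e), holds(c)}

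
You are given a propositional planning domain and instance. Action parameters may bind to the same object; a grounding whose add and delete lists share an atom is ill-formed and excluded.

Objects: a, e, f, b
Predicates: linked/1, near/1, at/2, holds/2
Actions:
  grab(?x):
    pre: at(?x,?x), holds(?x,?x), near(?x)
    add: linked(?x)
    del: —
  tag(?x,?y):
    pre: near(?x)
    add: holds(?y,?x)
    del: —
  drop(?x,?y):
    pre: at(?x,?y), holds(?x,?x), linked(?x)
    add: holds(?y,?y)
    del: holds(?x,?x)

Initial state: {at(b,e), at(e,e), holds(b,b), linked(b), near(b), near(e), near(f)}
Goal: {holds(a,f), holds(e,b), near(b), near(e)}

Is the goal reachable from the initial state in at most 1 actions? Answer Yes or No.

No

1. tag(f,a)  →  {at(b,e), at(e,e), holds(a,f), holds(b,b), linked(b), near(b), near(e), near(f)}
2. tag(b,e)  →  {at(b,e), at(e,e), holds(a,f), holds(b,b), holds(e,b), linked(b), near(b), near(e), near(f)}
optimal plan length = 2; 2 > 1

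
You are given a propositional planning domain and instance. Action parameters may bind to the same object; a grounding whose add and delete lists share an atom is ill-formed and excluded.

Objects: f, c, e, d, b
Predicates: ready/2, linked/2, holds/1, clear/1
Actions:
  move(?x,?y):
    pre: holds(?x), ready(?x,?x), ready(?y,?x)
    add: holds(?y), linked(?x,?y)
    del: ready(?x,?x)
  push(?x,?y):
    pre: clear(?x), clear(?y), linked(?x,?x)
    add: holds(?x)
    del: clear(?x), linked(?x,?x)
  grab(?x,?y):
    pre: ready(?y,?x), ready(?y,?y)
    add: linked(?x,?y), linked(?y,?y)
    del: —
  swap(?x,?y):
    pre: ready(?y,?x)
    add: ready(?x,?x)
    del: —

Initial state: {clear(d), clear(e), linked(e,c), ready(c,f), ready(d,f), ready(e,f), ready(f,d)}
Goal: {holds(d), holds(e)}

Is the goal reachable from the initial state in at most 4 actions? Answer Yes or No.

1. swap(f,c)  →  {clear(d), clear(e), linked(e,c), ready(c,f), ready(d,f), ready(e,f), ready(f,d), ready(f,f)}
2. swap(d,f)  →  {clear(d), clear(e), linked(e,c), ready(c,f), ready(d,d), ready(d,f), ready(e,f), ready(f,d), ready(f,f)}
3. grab(f,d)  →  {clear(d), clear(e), linked(d,d), linked(e,c), linked(f,d), ready(c,f), ready(d,d), ready(d,f), ready(e,f), ready(f,d), ready(f,f)}
4. push(d,e)  →  {clear(e), holds(d), linked(e,c), linked(f,d), ready(c,f), ready(d,d), ready(d,f), ready(e,f), ready(f,d), ready(f,f)}
5. move(d,f)  →  {clear(e), holds(d), holds(f), linked(d,f), linked(e,c), linked(f,d), ready(c,f), ready(d,f), ready(e,f), ready(f,d), ready(f,f)}
6. move(f,e)  →  {clear(e), holds(d), holds(e), holds(f), linked(d,f), linked(e,c), linked(f,d), linked(f,e), ready(c,f), ready(d,f), ready(e,f), ready(f,d)}
optimal plan length = 6; 6 > 4

No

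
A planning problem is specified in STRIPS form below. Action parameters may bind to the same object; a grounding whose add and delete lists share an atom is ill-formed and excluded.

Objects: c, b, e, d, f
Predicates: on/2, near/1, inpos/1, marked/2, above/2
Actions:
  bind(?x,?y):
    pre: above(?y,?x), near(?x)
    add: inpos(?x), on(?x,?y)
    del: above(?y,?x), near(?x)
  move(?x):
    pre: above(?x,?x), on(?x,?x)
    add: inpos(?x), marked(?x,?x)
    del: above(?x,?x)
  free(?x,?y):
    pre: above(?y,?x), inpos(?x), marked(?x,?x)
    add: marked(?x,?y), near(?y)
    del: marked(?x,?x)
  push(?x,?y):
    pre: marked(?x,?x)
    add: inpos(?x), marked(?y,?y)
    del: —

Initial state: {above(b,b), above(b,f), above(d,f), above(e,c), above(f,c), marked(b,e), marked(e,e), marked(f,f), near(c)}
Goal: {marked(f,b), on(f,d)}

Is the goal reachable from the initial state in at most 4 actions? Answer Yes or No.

No

1. bind(c,e)  →  {above(b,b), above(b,f), above(d,f), above(f,c), inpos(c), marked(b,e), marked(e,e), marked(f,f), on(c,e)}
2. push(e,c)  →  {above(b,b), above(b,f), above(d,f), above(f,c), inpos(c), inpos(e), marked(b,e), marked(c,c), marked(e,e), marked(f,f), on(c,e)}
3. free(c,f)  →  {above(b,b), above(b,f), above(d,f), above(f,c), inpos(c), inpos(e), marked(b,e), marked(c,f), marked(e,e), marked(f,f), near(f), on(c,e)}
4. bind(f,d)  →  {above(b,b), above(b,f), above(f,c), inpos(c), inpos(e), inpos(f), marked(b,e), marked(c,f), marked(e,e), marked(f,f), on(c,e), on(f,d)}
5. free(f,b)  →  {above(b,b), above(b,f), above(f,c), inpos(c), inpos(e), inpos(f), marked(b,e), marked(c,f), marked(e,e), marked(f,b), near(b), on(c,e), on(f,d)}
optimal plan length = 5; 5 > 4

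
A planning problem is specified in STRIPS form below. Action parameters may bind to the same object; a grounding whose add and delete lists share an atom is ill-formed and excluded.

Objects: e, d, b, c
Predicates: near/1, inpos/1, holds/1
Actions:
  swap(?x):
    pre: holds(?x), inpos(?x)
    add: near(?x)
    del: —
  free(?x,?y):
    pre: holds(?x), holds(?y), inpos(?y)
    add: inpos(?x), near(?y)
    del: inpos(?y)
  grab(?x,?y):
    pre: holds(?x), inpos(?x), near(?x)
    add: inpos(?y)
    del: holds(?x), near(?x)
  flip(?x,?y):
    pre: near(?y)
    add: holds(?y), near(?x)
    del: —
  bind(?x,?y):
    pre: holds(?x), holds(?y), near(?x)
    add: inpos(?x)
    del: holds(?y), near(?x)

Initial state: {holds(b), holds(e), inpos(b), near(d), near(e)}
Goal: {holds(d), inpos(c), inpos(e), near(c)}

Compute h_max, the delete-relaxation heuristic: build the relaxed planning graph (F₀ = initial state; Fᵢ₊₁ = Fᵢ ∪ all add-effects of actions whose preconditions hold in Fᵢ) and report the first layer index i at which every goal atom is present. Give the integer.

F0 = init (5 atoms)
F1 = F0 ∪ {holds(d), inpos(e), near(b), near(c)}  (9 atoms)
F2 = F1 ∪ {holds(c), inpos(c), inpos(d)}  (12 atoms)
goal ⊆ F2  ⇒  h_max = 2

2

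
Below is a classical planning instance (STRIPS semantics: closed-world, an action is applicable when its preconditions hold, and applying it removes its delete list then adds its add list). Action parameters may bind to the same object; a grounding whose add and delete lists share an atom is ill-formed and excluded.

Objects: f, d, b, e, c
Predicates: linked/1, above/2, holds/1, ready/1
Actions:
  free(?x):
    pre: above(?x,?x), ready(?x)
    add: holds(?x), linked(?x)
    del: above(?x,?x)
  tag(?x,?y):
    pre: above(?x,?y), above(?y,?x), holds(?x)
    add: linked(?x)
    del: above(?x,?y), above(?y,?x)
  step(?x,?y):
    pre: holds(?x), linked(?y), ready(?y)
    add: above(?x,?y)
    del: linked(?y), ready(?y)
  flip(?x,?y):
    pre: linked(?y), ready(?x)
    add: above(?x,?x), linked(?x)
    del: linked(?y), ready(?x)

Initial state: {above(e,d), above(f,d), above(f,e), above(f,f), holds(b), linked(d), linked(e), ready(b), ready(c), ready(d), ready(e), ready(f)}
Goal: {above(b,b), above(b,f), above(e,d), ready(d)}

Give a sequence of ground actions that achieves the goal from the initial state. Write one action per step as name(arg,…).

1. free(f)  →  {above(e,d), above(f,d), above(f,e), holds(b), holds(f), linked(d), linked(e), linked(f), ready(b), ready(c), ready(d), ready(e), ready(f)}
2. step(b,f)  →  {above(b,f), above(e,d), above(f,d), above(f,e), holds(b), holds(f), linked(d), linked(e), ready(b), ready(c), ready(d), ready(e)}
3. flip(b,d)  →  {above(b,b), above(b,f), above(e,d), above(f,d), above(f,e), holds(b), holds(f), linked(b), linked(e), ready(c), ready(d), ready(e)}

free(f); step(b,f); flip(b,d)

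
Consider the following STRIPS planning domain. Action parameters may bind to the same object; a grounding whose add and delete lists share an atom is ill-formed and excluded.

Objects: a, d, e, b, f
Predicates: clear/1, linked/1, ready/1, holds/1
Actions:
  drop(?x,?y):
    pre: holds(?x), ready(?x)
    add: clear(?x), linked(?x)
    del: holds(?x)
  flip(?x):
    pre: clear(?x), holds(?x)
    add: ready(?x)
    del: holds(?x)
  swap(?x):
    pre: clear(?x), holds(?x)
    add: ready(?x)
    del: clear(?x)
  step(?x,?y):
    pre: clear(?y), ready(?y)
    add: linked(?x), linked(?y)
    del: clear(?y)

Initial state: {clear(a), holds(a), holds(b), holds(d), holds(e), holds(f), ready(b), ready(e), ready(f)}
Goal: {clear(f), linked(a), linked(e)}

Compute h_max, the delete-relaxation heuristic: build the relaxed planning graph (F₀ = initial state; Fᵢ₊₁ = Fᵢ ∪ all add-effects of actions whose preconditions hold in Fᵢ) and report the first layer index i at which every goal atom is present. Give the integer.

F0 = init (9 atoms)
F1 = F0 ∪ {clear(b), clear(e), clear(f), linked(b), linked(e), linked(f), ready(a)}  (16 atoms)
F2 = F1 ∪ {linked(a), linked(d)}  (18 atoms)
goal ⊆ F2  ⇒  h_max = 2

2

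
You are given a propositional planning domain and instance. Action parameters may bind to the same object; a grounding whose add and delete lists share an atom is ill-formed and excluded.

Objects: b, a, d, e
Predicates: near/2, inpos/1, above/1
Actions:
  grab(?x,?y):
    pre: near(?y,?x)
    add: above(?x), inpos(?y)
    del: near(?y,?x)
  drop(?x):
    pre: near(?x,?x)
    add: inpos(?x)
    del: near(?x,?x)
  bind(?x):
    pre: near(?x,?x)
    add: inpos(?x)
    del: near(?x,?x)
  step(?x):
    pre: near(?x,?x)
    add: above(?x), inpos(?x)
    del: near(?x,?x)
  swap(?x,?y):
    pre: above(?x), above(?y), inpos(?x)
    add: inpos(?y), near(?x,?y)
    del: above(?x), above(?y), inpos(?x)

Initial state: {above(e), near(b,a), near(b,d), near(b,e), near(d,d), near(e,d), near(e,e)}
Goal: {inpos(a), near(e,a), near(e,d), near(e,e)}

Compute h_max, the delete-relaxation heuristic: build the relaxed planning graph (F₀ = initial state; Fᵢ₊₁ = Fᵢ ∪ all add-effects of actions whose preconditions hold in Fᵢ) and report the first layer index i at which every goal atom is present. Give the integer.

F0 = init (7 atoms)
F1 = F0 ∪ {above(a), above(d), inpos(b), inpos(d), inpos(e)}  (12 atoms)
F2 = F1 ∪ {inpos(a), near(d,a), near(d,e), near(e,a)}  (16 atoms)
goal ⊆ F2  ⇒  h_max = 2

2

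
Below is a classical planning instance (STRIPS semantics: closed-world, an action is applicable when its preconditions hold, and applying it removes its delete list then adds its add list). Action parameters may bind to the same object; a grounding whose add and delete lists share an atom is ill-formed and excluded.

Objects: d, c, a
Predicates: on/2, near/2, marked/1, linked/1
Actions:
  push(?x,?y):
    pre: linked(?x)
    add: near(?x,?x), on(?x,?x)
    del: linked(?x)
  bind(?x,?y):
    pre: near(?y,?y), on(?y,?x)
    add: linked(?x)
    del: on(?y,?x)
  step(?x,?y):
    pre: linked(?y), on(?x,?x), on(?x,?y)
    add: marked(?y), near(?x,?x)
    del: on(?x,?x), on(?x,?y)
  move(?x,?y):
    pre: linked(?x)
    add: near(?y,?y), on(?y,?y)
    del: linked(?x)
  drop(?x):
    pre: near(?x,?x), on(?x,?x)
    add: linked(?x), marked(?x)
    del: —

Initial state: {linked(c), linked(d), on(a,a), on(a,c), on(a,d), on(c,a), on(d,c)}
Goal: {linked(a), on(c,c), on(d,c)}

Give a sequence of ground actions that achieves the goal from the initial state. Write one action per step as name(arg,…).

push(c,d); bind(a,c)

1. push(c,d)  →  {linked(d), near(c,c), on(a,a), on(a,c), on(a,d), on(c,a), on(c,c), on(d,c)}
2. bind(a,c)  →  {linked(a), linked(d), near(c,c), on(a,a), on(a,c), on(a,d), on(c,c), on(d,c)}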